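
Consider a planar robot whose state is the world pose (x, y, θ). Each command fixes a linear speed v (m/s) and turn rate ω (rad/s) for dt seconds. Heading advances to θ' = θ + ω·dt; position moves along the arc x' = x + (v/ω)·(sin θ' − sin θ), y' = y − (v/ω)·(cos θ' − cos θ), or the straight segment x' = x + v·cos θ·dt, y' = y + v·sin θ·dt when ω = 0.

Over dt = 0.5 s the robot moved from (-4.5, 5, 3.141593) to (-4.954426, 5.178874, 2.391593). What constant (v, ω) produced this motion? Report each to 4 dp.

v = 1.0000, ω = -1.5000

Δθ = 2.391593 − 3.141593 = -0.750000
ω = Δθ/dt = -0.750000/0.5 = -1.5000
R = Δx/(sin θ' − sin θ) = -0.6667
v = R·ω = -0.6667·-1.5000 = 1.0000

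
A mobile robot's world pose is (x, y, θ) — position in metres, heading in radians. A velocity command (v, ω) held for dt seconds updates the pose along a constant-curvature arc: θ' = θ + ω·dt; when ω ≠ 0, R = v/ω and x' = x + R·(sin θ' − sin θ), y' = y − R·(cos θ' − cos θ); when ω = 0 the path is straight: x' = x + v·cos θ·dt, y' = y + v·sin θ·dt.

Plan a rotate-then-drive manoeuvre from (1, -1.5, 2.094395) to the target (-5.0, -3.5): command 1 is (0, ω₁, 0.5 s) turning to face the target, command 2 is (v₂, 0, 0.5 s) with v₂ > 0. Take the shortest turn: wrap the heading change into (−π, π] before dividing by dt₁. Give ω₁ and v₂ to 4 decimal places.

ω₁ = 2.7379, v₂ = 12.6491

heading to target = atan2(-3.5−-1.5, -5−1) = -2.8198
Δθ = wrap(-2.8198 − 2.0944) = 1.3689; ω₁ = Δθ/dt₁ = 2.7379
distance = √((-5−1)² + (-3.5−-1.5)²) = 6.3246; v₂ = distance/dt₂ = 12.6491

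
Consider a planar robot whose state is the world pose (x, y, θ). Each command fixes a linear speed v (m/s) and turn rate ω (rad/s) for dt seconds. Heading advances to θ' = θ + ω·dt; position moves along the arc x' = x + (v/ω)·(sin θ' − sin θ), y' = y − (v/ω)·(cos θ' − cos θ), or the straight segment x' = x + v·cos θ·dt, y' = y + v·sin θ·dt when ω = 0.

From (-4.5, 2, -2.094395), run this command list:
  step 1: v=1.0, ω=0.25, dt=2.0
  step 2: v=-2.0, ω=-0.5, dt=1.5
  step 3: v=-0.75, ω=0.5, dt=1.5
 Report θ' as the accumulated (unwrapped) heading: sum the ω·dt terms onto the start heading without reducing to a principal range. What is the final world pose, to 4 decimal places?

(-3.4710, 3.8075, -1.5944)

step 1: θ'=-1.5944 (R=4.0000) → pose (-5.0348, 0.0944, -1.5944)
step 2: θ'=-2.3444 (R=4.0000) → pose (-3.8975, 2.7949, -2.3444)
step 3: θ'=-1.5944 (R=-1.5000) → pose (-3.4710, 3.8075, -1.5944)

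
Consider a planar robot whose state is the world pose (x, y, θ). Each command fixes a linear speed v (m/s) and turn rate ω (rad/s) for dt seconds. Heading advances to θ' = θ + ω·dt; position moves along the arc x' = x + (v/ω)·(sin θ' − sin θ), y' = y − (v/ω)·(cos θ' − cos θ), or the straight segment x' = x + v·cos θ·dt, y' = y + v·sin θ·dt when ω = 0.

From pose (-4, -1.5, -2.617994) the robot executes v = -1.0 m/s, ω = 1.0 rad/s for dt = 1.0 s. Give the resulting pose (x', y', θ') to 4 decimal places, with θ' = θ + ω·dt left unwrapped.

(-3.5011, -0.6812, -1.6180)

θ' = -2.6180 + 1.0·1.0 = -1.6180
R = v/ω = -1.0/1.0 = -1.0000
x' = -4 + -1.0000·(sin -1.6180 − sin -2.6180) = -3.5011
y' = -1.5 − -1.0000·(cos -1.6180 − cos -2.6180) = -0.6812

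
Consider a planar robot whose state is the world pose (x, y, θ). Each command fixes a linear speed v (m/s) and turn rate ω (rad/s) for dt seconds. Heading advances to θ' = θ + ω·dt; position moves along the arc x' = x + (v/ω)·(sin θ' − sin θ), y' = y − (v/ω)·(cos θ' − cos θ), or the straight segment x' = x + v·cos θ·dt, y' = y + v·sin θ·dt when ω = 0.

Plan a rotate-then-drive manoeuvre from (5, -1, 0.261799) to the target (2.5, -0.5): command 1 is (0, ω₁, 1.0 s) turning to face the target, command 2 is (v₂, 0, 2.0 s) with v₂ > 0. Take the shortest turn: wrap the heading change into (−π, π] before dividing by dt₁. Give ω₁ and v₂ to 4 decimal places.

heading to target = atan2(-0.5−-1, 2.5−5) = 2.9442
Δθ = wrap(2.9442 − 0.2618) = 2.6824; ω₁ = Δθ/dt₁ = 2.6824
distance = √((2.5−5)² + (-0.5−-1)²) = 2.5495; v₂ = distance/dt₂ = 1.2748

ω₁ = 2.6824, v₂ = 1.2748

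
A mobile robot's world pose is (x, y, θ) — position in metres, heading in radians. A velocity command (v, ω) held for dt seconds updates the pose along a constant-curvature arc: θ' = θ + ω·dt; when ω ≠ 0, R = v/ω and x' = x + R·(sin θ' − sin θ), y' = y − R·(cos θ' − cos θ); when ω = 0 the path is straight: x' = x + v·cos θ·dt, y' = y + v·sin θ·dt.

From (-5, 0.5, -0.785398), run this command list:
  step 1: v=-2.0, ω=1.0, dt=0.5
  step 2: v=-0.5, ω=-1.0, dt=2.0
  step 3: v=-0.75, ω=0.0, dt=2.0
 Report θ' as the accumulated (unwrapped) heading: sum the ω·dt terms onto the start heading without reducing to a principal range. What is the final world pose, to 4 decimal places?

step 1: θ'=-0.2854 (R=-2.0000) → pose (-5.8511, 1.0049, -0.2854)
step 2: θ'=-2.2854 (R=0.5000) → pose (-6.0880, 1.8123, -2.2854)
step 3: θ'=-2.2854 (straight) → pose (-5.1051, 2.9454, -2.2854)

(-5.1051, 2.9454, -2.2854)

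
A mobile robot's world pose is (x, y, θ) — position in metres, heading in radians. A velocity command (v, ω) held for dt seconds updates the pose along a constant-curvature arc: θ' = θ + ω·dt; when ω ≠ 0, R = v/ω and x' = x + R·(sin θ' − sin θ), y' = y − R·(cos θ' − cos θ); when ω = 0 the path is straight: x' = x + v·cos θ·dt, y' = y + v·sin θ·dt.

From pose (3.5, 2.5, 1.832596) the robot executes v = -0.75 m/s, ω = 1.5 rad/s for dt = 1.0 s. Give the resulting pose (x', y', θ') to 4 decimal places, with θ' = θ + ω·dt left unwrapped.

θ' = 1.8326 + 1.5·1.0 = 3.3326
R = v/ω = -0.75/1.5 = -0.5000
x' = 3.5 + -0.5000·(sin 3.3326 − sin 1.8326) = 4.0779
y' = 2.5 − -0.5000·(cos 3.3326 − cos 1.8326) = 2.1385

(4.0779, 2.1385, 3.3326)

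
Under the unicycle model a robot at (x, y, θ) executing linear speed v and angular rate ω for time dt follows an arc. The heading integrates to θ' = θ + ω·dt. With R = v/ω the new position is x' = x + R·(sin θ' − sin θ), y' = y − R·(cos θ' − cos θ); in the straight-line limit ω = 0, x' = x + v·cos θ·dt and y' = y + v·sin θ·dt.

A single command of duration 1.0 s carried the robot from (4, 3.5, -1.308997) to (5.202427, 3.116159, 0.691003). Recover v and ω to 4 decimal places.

v = 1.5000, ω = 2.0000

Δθ = 0.691003 − -1.308997 = 2.000000
ω = Δθ/dt = 2.000000/1.0 = 2.0000
R = Δx/(sin θ' − sin θ) = 0.7500
v = R·ω = 0.7500·2.0000 = 1.5000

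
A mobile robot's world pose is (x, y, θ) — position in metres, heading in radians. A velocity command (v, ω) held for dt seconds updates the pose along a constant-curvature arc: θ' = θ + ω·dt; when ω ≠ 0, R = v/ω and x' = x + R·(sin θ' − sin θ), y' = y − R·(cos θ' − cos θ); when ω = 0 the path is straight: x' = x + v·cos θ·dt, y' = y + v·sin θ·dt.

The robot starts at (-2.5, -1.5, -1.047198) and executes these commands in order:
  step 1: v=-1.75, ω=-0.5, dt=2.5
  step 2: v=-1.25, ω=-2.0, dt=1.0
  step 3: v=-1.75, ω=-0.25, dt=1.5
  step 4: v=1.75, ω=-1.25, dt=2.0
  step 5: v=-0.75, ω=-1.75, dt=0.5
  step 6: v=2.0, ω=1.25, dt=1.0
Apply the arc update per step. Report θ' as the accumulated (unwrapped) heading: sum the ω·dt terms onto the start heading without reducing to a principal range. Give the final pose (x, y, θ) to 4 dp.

(2.7244, -0.5403, -6.7972)

step 1: θ'=-2.2972 (R=3.5000) → pose (-2.0854, 2.5746, -2.2972)
step 2: θ'=-4.2972 (R=0.6250) → pose (-1.0463, 2.4116, -4.2972)
step 3: θ'=-4.6722 (R=7.0000) → pose (-0.4572, -0.1307, -4.6722)
step 4: θ'=-7.1722 (R=-1.4000) → pose (2.0287, 0.8078, -7.1722)
step 5: θ'=-8.0472 (R=0.4286) → pose (1.9409, 1.1602, -8.0472)
step 6: θ'=-6.7972 (R=1.6000) → pose (2.7244, -0.5403, -6.7972)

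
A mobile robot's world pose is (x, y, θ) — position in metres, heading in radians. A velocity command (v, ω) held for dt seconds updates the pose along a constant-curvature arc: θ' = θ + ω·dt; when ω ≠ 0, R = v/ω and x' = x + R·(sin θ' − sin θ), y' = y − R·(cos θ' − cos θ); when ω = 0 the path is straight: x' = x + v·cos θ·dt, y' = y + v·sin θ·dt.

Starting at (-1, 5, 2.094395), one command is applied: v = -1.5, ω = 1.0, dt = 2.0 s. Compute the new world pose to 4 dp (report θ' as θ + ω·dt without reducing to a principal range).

(1.5216, 4.8809, 4.0944)

θ' = 2.0944 + 1.0·2.0 = 4.0944
R = v/ω = -1.5/1.0 = -1.5000
x' = -1 + -1.5000·(sin 4.0944 − sin 2.0944) = 1.5216
y' = 5 − -1.5000·(cos 4.0944 − cos 2.0944) = 4.8809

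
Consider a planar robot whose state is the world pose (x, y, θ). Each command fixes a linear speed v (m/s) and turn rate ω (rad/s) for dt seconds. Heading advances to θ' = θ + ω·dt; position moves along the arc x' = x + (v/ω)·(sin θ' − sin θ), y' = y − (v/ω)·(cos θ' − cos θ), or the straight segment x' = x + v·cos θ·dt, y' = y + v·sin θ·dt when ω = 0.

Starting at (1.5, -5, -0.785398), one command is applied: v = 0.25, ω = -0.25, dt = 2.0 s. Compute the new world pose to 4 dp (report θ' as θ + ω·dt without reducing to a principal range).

θ' = -0.7854 + -0.25·2.0 = -1.2854
R = v/ω = 0.25/-0.25 = -1.0000
x' = 1.5 + -1.0000·(sin -1.2854 − sin -0.7854) = 1.7524
y' = -5 − -1.0000·(cos -1.2854 − cos -0.7854) = -5.4256

(1.7524, -5.4256, -1.2854)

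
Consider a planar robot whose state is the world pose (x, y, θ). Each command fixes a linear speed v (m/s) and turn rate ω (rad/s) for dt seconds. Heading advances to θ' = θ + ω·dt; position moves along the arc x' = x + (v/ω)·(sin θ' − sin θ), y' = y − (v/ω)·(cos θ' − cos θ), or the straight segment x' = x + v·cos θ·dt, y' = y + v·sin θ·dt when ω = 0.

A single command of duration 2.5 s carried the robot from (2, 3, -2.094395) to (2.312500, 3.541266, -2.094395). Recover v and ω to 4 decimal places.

Δθ = -2.094395 − -2.094395 = 0.000000
ω = Δθ/dt = 0.000000/2.5 = 0.0000
ω = 0 → v = (Δx·cos θ + Δy·sin θ)/dt = -0.2500

v = -0.2500, ω = 0.0000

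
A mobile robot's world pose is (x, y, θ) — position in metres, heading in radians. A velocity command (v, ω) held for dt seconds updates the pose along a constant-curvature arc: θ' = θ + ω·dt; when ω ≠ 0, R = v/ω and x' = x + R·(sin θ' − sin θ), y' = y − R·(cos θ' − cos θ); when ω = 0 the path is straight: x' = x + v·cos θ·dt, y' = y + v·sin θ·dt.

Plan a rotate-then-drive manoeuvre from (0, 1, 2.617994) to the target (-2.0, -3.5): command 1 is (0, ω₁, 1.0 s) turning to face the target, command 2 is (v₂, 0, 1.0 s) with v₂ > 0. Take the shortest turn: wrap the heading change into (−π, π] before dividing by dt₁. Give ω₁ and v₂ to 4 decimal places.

ω₁ = 1.6762, v₂ = 4.9244

heading to target = atan2(-3.5−1, -2−0) = -1.9890
Δθ = wrap(-1.9890 − 2.6180) = 1.6762; ω₁ = Δθ/dt₁ = 1.6762
distance = √((-2−0)² + (-3.5−1)²) = 4.9244; v₂ = distance/dt₂ = 4.9244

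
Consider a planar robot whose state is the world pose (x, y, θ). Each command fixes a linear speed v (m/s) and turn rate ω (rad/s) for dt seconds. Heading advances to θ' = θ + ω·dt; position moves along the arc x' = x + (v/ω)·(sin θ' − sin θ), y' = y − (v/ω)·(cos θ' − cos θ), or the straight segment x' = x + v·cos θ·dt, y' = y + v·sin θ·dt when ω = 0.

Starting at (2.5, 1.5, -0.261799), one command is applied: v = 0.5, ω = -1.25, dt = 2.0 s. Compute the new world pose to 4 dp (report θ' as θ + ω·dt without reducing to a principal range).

θ' = -0.2618 + -1.25·2.0 = -2.7618
R = v/ω = 0.5/-1.25 = -0.4000
x' = 2.5 + -0.4000·(sin -2.7618 − sin -0.2618) = 2.5448
y' = 1.5 − -0.4000·(cos -2.7618 − cos -0.2618) = 0.7421

(2.5448, 0.7421, -2.7618)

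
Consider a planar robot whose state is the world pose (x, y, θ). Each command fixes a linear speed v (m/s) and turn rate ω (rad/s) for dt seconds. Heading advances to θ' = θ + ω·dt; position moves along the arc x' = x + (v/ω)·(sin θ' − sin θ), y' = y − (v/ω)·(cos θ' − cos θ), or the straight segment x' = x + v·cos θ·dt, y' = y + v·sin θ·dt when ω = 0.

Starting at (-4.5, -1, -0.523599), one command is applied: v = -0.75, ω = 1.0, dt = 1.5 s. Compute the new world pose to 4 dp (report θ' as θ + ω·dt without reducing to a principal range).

θ' = -0.5236 + 1.0·1.5 = 0.9764
R = v/ω = -0.75/1.0 = -0.7500
x' = -4.5 + -0.7500·(sin 0.9764 − sin -0.5236) = -5.4964
y' = -1 − -0.7500·(cos 0.9764 − cos -0.5236) = -1.2295

(-5.4964, -1.2295, 0.9764)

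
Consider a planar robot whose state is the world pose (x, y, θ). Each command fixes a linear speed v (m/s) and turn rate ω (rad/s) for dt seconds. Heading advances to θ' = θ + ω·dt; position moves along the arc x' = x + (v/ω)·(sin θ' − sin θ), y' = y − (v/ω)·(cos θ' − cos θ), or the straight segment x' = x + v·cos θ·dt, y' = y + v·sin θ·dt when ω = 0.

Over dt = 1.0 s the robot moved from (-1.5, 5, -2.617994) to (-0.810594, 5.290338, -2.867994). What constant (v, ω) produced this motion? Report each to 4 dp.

Δθ = -2.867994 − -2.617994 = -0.250000
ω = Δθ/dt = -0.250000/1.0 = -0.2500
R = Δx/(sin θ' − sin θ) = 3.0000
v = R·ω = 3.0000·-0.2500 = -0.7500

v = -0.7500, ω = -0.2500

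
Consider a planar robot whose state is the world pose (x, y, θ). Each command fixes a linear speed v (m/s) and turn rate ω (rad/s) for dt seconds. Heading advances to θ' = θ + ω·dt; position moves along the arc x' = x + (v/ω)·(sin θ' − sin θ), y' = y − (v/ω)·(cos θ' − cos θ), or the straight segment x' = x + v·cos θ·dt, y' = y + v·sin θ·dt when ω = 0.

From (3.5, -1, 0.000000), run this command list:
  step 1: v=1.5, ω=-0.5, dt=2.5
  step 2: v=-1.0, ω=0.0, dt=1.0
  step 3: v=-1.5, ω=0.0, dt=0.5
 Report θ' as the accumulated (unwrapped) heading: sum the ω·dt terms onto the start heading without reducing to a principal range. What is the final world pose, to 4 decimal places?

(5.7951, -1.3933, -1.2500)

step 1: θ'=-1.2500 (R=-3.0000) → pose (6.3470, -3.0540, -1.2500)
step 2: θ'=-1.2500 (straight) → pose (6.0316, -2.1050, -1.2500)
step 3: θ'=-1.2500 (straight) → pose (5.7951, -1.3933, -1.2500)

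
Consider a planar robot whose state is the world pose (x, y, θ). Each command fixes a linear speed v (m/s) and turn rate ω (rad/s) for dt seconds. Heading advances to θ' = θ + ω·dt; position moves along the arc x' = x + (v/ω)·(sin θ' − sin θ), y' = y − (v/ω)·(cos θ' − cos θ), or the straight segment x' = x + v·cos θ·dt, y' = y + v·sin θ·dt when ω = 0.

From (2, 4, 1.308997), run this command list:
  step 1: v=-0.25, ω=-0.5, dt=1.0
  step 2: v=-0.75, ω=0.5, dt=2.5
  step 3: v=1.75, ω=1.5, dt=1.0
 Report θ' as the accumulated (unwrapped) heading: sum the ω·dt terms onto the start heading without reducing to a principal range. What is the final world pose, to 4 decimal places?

(0.1361, 2.5647, 3.5590)

step 1: θ'=0.8090 (R=0.5000) → pose (1.8788, 3.7843, 0.8090)
step 2: θ'=2.0590 (R=-1.5000) → pose (1.6395, 2.0454, 2.0590)
step 3: θ'=3.5590 (R=1.1667) → pose (0.1361, 2.5647, 3.5590)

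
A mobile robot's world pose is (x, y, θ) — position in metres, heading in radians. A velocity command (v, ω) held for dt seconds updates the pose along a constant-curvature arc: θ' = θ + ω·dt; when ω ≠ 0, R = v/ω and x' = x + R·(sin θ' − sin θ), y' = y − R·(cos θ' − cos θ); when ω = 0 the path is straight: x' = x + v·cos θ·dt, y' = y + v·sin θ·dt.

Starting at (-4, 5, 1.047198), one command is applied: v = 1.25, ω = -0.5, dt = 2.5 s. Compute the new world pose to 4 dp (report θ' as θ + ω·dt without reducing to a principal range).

(-1.3314, 6.1988, -0.2028)

θ' = 1.0472 + -0.5·2.5 = -0.2028
R = v/ω = 1.25/-0.5 = -2.5000
x' = -4 + -2.5000·(sin -0.2028 − sin 1.0472) = -1.3314
y' = 5 − -2.5000·(cos -0.2028 − cos 1.0472) = 6.1988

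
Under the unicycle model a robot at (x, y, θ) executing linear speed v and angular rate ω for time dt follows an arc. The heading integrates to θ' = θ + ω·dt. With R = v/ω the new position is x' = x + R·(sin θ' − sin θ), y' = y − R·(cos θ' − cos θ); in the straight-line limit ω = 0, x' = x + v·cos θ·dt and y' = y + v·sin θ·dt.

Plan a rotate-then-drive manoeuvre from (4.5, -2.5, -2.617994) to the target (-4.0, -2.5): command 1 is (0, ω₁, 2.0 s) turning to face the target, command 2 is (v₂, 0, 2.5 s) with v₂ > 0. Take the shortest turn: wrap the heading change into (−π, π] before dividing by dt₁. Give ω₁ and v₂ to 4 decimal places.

ω₁ = -0.2618, v₂ = 3.4000

heading to target = atan2(-2.5−-2.5, -4−4.5) = 3.1416
Δθ = wrap(3.1416 − -2.6180) = -0.5236; ω₁ = Δθ/dt₁ = -0.2618
distance = √((-4−4.5)² + (-2.5−-2.5)²) = 8.5000; v₂ = distance/dt₂ = 3.4000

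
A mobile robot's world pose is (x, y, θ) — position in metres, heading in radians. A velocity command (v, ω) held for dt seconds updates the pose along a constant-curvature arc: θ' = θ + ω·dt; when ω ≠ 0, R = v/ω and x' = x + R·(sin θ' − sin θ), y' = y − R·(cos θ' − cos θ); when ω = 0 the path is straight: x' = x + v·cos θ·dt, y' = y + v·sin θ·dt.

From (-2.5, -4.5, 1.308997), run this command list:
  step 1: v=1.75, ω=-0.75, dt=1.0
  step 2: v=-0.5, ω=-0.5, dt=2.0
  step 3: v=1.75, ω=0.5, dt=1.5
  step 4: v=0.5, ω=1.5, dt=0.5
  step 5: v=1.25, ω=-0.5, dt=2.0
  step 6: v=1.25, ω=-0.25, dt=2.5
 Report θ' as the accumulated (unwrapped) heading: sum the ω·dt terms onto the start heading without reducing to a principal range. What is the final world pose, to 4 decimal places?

step 1: θ'=0.5590 (R=-2.3333) → pose (-1.4836, -3.1257, 0.5590)
step 2: θ'=-0.4410 (R=1.0000) → pose (-2.4408, -3.1823, -0.4410)
step 3: θ'=0.3090 (R=3.5000) → pose (0.1175, -3.3514, 0.3090)
step 4: θ'=1.0590 (R=0.3333) → pose (0.3068, -3.1971, 1.0590)
step 5: θ'=0.0590 (R=-2.5000) → pose (2.3390, -1.9258, 0.0590)
step 6: θ'=-0.5660 (R=-5.0000) → pose (5.3152, -2.6968, -0.5660)

(5.3152, -2.6968, -0.5660)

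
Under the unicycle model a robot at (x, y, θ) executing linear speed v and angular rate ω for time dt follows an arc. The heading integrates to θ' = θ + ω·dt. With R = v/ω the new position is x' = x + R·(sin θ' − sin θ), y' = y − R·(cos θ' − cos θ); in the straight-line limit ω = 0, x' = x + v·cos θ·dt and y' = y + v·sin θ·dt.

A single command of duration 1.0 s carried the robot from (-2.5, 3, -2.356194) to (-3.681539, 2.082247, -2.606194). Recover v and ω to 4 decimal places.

Δθ = -2.606194 − -2.356194 = -0.250000
ω = Δθ/dt = -0.250000/1.0 = -0.2500
R = Δx/(sin θ' − sin θ) = -6.0000
v = R·ω = -6.0000·-0.2500 = 1.5000

v = 1.5000, ω = -0.2500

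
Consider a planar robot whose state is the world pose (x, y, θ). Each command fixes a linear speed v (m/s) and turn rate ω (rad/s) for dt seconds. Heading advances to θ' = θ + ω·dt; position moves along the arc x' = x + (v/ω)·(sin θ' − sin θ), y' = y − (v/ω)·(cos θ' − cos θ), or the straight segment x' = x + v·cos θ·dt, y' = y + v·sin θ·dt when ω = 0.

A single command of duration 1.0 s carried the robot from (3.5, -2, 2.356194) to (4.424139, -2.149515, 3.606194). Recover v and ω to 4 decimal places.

v = -1.0000, ω = 1.2500

Δθ = 3.606194 − 2.356194 = 1.250000
ω = Δθ/dt = 1.250000/1.0 = 1.2500
R = Δx/(sin θ' − sin θ) = -0.8000
v = R·ω = -0.8000·1.2500 = -1.0000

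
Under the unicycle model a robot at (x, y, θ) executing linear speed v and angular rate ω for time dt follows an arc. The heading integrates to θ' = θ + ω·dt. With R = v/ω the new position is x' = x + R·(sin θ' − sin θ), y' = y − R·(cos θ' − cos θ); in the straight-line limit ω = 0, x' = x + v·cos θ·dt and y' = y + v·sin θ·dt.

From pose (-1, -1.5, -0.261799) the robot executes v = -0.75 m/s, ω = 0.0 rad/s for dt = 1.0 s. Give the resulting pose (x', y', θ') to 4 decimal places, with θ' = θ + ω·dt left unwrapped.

θ' = -0.2618 + 0.0·1.0 = -0.2618
ω = 0 → straight: x' = -1 + -0.75·cos(-0.2618)·1.0 = -1.7244
y' = -1.5 + -0.75·sin(-0.2618)·1.0 = -1.3059

(-1.7244, -1.3059, -0.2618)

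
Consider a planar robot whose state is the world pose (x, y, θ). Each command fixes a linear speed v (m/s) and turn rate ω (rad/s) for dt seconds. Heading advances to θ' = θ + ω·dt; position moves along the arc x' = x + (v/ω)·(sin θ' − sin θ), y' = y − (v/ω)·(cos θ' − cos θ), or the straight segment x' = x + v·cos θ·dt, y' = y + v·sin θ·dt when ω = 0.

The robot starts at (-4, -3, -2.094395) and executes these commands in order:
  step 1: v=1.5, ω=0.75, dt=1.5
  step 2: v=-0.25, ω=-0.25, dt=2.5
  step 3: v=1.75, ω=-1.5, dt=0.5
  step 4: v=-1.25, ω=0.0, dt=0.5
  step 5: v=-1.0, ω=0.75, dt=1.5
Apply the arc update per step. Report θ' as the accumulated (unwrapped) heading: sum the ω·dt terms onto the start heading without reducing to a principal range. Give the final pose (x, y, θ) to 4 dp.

(-3.6892, -3.4921, -1.2194)

step 1: θ'=-0.9694 (R=2.0000) → pose (-3.9170, -5.1316, -0.9694)
step 2: θ'=-1.5944 (R=1.0000) → pose (-4.0922, -4.5422, -1.5944)
step 3: θ'=-2.3444 (R=-1.1667) → pose (-4.4239, -5.3298, -2.3444)
step 4: θ'=-2.3444 (straight) → pose (-3.9872, -4.8827, -2.3444)
step 5: θ'=-1.2194 (R=-1.3333) → pose (-3.6892, -3.4921, -1.2194)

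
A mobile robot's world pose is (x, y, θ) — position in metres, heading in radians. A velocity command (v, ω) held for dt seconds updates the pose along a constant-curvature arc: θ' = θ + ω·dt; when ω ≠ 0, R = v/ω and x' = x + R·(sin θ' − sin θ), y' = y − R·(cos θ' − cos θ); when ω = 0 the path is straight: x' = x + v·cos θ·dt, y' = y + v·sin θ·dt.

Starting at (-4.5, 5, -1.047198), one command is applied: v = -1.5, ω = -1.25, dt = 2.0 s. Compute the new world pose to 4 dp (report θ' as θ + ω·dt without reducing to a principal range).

(-2.9873, 6.7026, -3.5472)

θ' = -1.0472 + -1.25·2.0 = -3.5472
R = v/ω = -1.5/-1.25 = 1.2000
x' = -4.5 + 1.2000·(sin -3.5472 − sin -1.0472) = -2.9873
y' = 5 − 1.2000·(cos -3.5472 − cos -1.0472) = 6.7026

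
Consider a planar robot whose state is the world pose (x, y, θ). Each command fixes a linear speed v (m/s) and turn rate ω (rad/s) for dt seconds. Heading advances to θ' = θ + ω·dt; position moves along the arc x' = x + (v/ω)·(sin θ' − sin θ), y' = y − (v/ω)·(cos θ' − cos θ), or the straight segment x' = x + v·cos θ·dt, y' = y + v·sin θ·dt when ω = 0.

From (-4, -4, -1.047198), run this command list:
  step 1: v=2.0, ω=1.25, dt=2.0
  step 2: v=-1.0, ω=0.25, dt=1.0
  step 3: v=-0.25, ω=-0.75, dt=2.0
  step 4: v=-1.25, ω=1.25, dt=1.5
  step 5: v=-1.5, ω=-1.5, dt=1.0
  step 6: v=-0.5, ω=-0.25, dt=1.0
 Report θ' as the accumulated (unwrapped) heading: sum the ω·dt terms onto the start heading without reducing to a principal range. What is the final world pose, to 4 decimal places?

step 1: θ'=1.4528 (R=1.6000) → pose (-1.0255, -3.3884, 1.4528)
step 2: θ'=1.7028 (R=-4.0000) → pose (-1.0185, -4.3857, 1.7028)
step 3: θ'=0.2028 (R=0.3333) → pose (-1.2818, -4.7561, 0.2028)
step 4: θ'=2.0778 (R=-1.0000) → pose (-1.9546, -6.2212, 2.0778)
step 5: θ'=0.5778 (R=1.0000) → pose (-2.2826, -7.5444, 0.5778)
step 6: θ'=0.3278 (R=2.0000) → pose (-2.7310, -7.7626, 0.3278)

(-2.7310, -7.7626, 0.3278)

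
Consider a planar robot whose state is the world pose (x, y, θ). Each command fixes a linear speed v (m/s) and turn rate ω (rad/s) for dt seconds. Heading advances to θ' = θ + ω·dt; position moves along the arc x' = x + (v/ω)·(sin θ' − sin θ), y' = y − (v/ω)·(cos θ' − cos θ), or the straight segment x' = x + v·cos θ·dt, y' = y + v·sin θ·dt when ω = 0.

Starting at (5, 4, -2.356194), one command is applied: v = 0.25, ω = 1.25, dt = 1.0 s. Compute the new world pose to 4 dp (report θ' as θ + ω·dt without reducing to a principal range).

(4.9626, 3.7690, -1.1062)

θ' = -2.3562 + 1.25·1.0 = -1.1062
R = v/ω = 0.25/1.25 = 0.2000
x' = 5 + 0.2000·(sin -1.1062 − sin -2.3562) = 4.9626
y' = 4 − 0.2000·(cos -1.1062 − cos -2.3562) = 3.7690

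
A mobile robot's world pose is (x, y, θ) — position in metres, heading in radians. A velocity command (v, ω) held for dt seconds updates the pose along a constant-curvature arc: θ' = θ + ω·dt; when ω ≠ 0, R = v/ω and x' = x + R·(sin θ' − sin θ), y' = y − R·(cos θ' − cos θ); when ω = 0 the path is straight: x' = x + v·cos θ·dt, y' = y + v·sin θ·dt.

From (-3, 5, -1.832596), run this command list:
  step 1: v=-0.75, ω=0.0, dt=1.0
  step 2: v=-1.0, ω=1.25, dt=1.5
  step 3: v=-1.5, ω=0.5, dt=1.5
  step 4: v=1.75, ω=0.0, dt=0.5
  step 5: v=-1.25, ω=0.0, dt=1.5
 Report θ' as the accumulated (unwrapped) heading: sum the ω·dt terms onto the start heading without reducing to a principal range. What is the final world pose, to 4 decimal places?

(-6.3236, 5.1278, 0.7924)

step 1: θ'=-1.8326 (straight) → pose (-2.8059, 5.7244, -1.8326)
step 2: θ'=0.0424 (R=-0.8000) → pose (-3.6125, 6.7308, 0.0424)
step 3: θ'=0.7924 (R=-3.0000) → pose (-5.6215, 5.8399, 0.7924)
step 4: θ'=0.7924 (straight) → pose (-5.0071, 6.4629, 0.7924)
step 5: θ'=0.7924 (straight) → pose (-6.3236, 5.1278, 0.7924)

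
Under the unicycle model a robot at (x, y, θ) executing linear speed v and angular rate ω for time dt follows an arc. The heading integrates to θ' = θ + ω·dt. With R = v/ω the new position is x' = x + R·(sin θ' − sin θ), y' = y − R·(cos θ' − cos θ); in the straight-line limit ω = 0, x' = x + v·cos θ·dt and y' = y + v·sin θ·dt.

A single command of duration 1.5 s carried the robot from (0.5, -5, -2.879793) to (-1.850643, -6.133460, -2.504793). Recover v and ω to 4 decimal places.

v = 1.7500, ω = 0.2500

Δθ = -2.504793 − -2.879793 = 0.375000
ω = Δθ/dt = 0.375000/1.5 = 0.2500
R = Δx/(sin θ' − sin θ) = 7.0000
v = R·ω = 7.0000·0.2500 = 1.7500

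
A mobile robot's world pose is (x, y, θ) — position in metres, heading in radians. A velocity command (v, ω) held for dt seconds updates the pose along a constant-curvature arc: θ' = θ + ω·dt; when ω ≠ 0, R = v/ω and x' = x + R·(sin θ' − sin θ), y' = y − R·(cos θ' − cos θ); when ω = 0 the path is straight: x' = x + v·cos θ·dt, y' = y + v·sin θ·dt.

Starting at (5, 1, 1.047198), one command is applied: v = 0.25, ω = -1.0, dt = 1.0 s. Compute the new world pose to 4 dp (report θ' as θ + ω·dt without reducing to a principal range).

(5.2047, 1.1247, 0.0472)

θ' = 1.0472 + -1.0·1.0 = 0.0472
R = v/ω = 0.25/-1.0 = -0.2500
x' = 5 + -0.2500·(sin 0.0472 − sin 1.0472) = 5.2047
y' = 1 − -0.2500·(cos 0.0472 − cos 1.0472) = 1.1247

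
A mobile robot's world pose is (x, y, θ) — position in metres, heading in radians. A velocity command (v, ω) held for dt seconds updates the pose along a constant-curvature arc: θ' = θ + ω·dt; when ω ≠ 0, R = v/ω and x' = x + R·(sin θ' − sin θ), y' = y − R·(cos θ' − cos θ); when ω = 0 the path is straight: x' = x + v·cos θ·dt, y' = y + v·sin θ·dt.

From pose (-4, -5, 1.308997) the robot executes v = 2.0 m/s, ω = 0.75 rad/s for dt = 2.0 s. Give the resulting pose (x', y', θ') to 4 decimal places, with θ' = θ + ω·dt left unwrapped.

θ' = 1.3090 + 0.75·2.0 = 2.8090
R = v/ω = 2.0/0.75 = 2.6667
x' = -4 + 2.6667·(sin 2.8090 − sin 1.3090) = -5.7051
y' = -5 − 2.6667·(cos 2.8090 − cos 1.3090) = -1.7893

(-5.7051, -1.7893, 2.8090)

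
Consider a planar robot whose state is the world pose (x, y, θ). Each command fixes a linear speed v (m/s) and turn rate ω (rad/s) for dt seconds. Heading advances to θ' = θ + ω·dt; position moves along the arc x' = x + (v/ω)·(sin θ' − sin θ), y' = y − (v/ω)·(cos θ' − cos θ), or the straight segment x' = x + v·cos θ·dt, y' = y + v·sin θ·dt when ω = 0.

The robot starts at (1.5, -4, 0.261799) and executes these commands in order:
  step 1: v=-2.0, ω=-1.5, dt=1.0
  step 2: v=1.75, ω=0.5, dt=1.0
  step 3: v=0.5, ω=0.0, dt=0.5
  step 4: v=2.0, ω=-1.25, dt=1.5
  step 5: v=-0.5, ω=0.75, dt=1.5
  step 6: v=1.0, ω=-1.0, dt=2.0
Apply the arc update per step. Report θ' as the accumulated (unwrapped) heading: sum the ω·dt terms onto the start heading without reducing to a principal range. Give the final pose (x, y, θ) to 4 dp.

(-0.2457, -7.7194, -3.4882)

step 1: θ'=-1.2382 (R=1.3333) → pose (-0.1054, -3.1474, -1.2382)
step 2: θ'=-0.7382 (R=3.5000) → pose (0.8475, -4.5936, -0.7382)
step 3: θ'=-0.7382 (straight) → pose (1.0324, -4.7618, -0.7382)
step 4: θ'=-2.6132 (R=-1.6000) → pose (0.7623, -7.3271, -2.6132)
step 5: θ'=-1.4882 (R=-0.6667) → pose (1.0906, -6.6963, -1.4882)
step 6: θ'=-3.4882 (R=-1.0000) → pose (-0.2457, -7.7194, -3.4882)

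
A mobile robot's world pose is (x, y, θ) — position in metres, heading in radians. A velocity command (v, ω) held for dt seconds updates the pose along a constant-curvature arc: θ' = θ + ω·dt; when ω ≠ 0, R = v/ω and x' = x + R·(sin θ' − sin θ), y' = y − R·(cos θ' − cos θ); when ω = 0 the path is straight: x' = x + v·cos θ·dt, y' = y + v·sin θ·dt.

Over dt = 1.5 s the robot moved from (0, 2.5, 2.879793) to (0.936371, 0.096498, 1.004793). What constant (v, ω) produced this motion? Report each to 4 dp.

Δθ = 1.004793 − 2.879793 = -1.875000
ω = Δθ/dt = -1.875000/1.5 = -1.2500
R = −Δy/(cos θ' − cos θ) = 1.6000
v = R·ω = 1.6000·-1.2500 = -2.0000

v = -2.0000, ω = -1.2500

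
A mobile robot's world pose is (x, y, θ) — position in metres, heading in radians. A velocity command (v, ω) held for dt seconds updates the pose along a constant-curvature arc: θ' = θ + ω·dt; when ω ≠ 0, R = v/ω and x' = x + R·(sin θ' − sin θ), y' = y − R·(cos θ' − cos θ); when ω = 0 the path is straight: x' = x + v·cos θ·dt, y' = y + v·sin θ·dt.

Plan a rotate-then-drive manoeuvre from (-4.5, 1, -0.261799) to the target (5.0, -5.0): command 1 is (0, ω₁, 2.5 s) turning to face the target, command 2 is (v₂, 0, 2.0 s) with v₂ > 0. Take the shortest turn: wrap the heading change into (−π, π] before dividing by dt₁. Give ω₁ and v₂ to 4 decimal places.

ω₁ = -0.1206, v₂ = 5.6181

heading to target = atan2(-5−1, 5−-4.5) = -0.5633
Δθ = wrap(-0.5633 − -0.2618) = -0.3015; ω₁ = Δθ/dt₁ = -0.1206
distance = √((5−-4.5)² + (-5−1)²) = 11.2361; v₂ = distance/dt₂ = 5.6181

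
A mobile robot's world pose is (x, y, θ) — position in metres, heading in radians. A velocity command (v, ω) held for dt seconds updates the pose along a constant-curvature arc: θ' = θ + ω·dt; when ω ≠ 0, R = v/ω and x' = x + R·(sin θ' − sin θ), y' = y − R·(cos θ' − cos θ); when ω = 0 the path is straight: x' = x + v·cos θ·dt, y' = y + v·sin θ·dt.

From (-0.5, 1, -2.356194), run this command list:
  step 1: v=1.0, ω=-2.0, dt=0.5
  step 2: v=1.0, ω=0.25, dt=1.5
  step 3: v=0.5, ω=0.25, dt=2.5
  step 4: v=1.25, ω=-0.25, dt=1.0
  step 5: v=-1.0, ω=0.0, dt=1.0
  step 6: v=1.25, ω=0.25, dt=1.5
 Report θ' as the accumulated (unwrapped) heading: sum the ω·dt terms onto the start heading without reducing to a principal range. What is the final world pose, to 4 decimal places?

step 1: θ'=-3.3562 (R=-0.5000) → pose (-0.9600, 0.8650, -3.3562)
step 2: θ'=-2.9812 (R=4.0000) → pose (-2.4507, 0.9054, -2.9812)
step 3: θ'=-2.3562 (R=2.0000) → pose (-3.5455, 0.3453, -2.3562)
step 4: θ'=-2.6062 (R=-5.0000) → pose (-4.5301, -0.4195, -2.6062)
step 5: θ'=-2.6062 (straight) → pose (-3.6701, 0.0907, -2.6062)
step 6: θ'=-2.2312 (R=5.0000) → pose (-5.0679, -1.1425, -2.2312)

(-5.0679, -1.1425, -2.2312)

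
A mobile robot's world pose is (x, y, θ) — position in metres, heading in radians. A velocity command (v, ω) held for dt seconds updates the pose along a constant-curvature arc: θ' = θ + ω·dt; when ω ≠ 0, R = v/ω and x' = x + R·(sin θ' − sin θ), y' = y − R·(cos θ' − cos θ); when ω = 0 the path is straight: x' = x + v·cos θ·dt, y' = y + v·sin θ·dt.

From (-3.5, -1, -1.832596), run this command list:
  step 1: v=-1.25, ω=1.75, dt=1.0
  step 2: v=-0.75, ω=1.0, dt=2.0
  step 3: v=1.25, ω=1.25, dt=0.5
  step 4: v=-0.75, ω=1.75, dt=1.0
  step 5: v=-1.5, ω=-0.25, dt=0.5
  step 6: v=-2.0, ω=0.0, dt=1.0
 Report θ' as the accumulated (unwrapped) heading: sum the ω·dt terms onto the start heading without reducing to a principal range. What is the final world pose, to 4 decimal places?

(-3.2572, 1.9340, 4.1674)

step 1: θ'=-0.0826 (R=-0.7143) → pose (-4.1310, -0.1033, -0.0826)
step 2: θ'=1.9174 (R=-0.7500) → pose (-4.8983, -1.1055, 1.9174)
step 3: θ'=2.5424 (R=1.0000) → pose (-5.2748, -0.6194, 2.5424)
step 4: θ'=4.2924 (R=-0.4286) → pose (-4.6418, -0.4403, 4.2924)
step 5: θ'=4.1674 (R=6.0000) → pose (-4.2941, 0.2237, 4.1674)
step 6: θ'=4.1674 (straight) → pose (-3.2572, 1.9340, 4.1674)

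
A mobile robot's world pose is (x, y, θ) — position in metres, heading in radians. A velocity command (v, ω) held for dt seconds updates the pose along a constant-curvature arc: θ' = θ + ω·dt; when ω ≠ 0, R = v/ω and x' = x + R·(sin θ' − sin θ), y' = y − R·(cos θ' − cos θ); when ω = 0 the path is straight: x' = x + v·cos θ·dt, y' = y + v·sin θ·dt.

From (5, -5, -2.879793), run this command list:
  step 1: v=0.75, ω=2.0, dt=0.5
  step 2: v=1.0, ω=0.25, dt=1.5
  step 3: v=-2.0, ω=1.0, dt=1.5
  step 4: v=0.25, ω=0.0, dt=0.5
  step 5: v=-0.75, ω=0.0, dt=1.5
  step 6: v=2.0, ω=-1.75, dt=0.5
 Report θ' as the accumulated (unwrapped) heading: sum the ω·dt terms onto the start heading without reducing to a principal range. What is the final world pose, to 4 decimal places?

step 1: θ'=-1.8798 (R=0.3750) → pose (4.7398, -5.2482, -1.8798)
step 2: θ'=-1.5048 (R=4.0000) → pose (4.5591, -6.7284, -1.5048)
step 3: θ'=-0.0048 (R=-2.0000) → pose (2.5730, -4.8604, -0.0048)
step 4: θ'=-0.0048 (straight) → pose (2.6980, -4.8610, -0.0048)
step 5: θ'=-0.0048 (straight) → pose (1.5730, -4.8556, -0.0048)
step 6: θ'=-0.8798 (R=-1.1429) → pose (2.4483, -5.2700, -0.8798)

(2.4483, -5.2700, -0.8798)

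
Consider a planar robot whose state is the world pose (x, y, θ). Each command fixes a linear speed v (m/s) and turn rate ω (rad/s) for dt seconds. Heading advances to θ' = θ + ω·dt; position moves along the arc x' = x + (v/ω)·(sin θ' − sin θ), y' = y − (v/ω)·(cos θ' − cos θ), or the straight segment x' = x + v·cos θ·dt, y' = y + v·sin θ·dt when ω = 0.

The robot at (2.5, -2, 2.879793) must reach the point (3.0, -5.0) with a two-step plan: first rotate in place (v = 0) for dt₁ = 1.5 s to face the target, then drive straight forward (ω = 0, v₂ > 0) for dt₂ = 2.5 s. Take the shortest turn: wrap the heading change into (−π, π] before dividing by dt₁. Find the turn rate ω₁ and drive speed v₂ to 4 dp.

heading to target = atan2(-5−-2, 3−2.5) = -1.4056
Δθ = wrap(-1.4056 − 2.8798) = 1.9977; ω₁ = Δθ/dt₁ = 1.3318
distance = √((3−2.5)² + (-5−-2)²) = 3.0414; v₂ = distance/dt₂ = 1.2166

ω₁ = 1.3318, v₂ = 1.2166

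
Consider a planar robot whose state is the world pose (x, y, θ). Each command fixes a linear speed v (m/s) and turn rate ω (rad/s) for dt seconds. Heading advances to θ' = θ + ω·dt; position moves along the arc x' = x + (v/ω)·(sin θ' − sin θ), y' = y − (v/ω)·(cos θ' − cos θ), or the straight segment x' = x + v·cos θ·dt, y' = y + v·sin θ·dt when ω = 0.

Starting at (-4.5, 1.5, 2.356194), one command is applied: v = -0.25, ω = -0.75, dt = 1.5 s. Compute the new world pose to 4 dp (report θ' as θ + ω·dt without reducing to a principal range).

(-4.4214, 1.1533, 1.2312)

θ' = 2.3562 + -0.75·1.5 = 1.2312
R = v/ω = -0.25/-0.75 = 0.3333
x' = -4.5 + 0.3333·(sin 1.2312 − sin 2.3562) = -4.4214
y' = 1.5 − 0.3333·(cos 1.2312 − cos 2.3562) = 1.1533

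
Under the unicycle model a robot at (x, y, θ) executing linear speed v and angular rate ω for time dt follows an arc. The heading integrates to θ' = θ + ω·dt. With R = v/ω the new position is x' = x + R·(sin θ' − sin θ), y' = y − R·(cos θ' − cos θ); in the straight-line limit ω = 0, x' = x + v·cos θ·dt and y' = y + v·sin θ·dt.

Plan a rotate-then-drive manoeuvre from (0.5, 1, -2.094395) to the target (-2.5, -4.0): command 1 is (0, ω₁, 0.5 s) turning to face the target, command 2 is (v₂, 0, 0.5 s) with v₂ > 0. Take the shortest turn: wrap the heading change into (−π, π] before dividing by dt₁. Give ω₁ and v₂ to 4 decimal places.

heading to target = atan2(-4−1, -2.5−0.5) = -2.1112
Δθ = wrap(-2.1112 − -2.0944) = -0.0168; ω₁ = Δθ/dt₁ = -0.0336
distance = √((-2.5−0.5)² + (-4−1)²) = 5.8310; v₂ = distance/dt₂ = 11.6619

ω₁ = -0.0336, v₂ = 11.6619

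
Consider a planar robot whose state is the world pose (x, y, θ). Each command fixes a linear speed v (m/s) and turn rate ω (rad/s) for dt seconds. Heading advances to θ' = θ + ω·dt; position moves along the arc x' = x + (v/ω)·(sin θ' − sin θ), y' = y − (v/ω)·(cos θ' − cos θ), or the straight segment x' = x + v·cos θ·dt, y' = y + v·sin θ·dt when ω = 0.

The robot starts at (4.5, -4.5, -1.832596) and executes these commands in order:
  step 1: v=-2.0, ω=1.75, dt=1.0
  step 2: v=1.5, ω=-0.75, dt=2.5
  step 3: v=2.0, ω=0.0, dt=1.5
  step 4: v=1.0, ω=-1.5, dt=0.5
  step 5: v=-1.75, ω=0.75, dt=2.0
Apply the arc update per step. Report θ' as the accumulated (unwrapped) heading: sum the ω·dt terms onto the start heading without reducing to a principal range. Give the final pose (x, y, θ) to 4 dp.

(4.9088, -5.9986, -1.2076)

step 1: θ'=-0.0826 (R=-1.1429) → pose (3.4904, -3.0652, -0.0826)
step 2: θ'=-1.9576 (R=-2.0000) → pose (5.1776, -5.8129, -1.9576)
step 3: θ'=-1.9576 (straight) → pose (4.0459, -8.5912, -1.9576)
step 4: θ'=-2.7076 (R=-0.6667) → pose (3.7089, -8.9446, -2.7076)
step 5: θ'=-1.2076 (R=-2.3333) → pose (4.9088, -5.9986, -1.2076)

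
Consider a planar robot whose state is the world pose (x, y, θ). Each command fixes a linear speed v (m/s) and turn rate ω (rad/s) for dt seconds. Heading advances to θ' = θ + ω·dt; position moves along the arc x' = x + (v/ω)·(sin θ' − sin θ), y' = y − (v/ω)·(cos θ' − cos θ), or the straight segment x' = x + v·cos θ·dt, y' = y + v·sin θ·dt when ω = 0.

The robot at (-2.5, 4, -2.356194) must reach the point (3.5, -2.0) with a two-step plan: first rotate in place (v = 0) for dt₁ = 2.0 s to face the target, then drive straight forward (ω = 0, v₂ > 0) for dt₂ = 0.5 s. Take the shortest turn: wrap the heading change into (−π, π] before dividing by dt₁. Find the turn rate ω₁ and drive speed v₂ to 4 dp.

ω₁ = 0.7854, v₂ = 16.9706

heading to target = atan2(-2−4, 3.5−-2.5) = -0.7854
Δθ = wrap(-0.7854 − -2.3562) = 1.5708; ω₁ = Δθ/dt₁ = 0.7854
distance = √((3.5−-2.5)² + (-2−4)²) = 8.4853; v₂ = distance/dt₂ = 16.9706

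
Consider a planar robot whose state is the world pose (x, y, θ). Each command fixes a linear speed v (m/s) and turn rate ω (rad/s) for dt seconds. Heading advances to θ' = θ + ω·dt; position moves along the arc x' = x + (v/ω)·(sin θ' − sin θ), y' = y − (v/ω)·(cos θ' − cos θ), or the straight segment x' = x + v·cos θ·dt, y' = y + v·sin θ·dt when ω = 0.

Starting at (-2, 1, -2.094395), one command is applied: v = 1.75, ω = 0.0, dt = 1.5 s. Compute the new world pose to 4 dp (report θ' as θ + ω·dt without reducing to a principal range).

θ' = -2.0944 + 0.0·1.5 = -2.0944
ω = 0 → straight: x' = -2 + 1.75·cos(-2.0944)·1.5 = -3.3125
y' = 1 + 1.75·sin(-2.0944)·1.5 = -1.2733

(-3.3125, -1.2733, -2.0944)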